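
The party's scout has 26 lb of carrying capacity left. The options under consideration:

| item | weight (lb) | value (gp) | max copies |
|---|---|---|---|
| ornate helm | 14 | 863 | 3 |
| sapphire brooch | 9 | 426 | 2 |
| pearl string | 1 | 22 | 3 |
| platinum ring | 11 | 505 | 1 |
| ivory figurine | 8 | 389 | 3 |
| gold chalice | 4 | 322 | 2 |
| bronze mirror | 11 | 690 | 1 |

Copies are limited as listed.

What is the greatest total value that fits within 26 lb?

1575

Filling by ratio: 3×pearl string + 2×gold chalice + bronze mirror for 1400, with 4 lb left unused.
Replace 2×pearl string and 2×gold chalice with ornate helm: the trade gains 175 net, giving 1575 at 26 lb.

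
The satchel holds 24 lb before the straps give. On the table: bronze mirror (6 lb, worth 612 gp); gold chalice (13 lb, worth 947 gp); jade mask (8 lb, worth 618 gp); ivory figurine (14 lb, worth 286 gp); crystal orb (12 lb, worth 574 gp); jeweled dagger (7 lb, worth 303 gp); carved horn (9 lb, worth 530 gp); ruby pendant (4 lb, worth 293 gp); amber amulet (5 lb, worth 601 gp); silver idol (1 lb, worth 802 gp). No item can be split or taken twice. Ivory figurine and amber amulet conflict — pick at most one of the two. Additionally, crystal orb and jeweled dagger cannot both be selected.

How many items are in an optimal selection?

5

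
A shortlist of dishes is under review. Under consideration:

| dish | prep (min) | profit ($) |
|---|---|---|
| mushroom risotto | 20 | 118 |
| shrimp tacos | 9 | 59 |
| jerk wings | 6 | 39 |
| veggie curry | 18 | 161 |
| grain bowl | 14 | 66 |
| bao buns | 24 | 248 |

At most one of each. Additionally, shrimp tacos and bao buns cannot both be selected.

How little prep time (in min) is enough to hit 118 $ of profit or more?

18

Minimise min subject to total profit ≥ 118.
veggie curry reaches 161 using 18 min.
No combination under 18 min hits 118.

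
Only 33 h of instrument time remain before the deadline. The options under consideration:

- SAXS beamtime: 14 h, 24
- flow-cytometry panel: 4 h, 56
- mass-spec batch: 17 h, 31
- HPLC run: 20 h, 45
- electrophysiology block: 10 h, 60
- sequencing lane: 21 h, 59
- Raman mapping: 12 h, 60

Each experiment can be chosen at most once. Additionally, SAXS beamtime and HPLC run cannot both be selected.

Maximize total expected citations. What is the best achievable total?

176

Density check — flow-cytometry panel 14.00, electrophysiology block 6.00, Raman mapping 5.00, sequencing lane 2.81 are the best per h.
The ratio ordering already packs tightly: flow-cytometry panel + electrophysiology block + Raman mapping, 26 h, 176.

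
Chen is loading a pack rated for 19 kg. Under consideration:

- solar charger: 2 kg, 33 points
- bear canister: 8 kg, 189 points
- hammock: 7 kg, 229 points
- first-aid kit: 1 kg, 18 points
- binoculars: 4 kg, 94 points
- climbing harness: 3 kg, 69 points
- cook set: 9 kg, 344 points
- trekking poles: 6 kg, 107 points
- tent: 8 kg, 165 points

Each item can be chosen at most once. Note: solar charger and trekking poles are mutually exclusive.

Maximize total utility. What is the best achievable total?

642

By utility per kg: cook set 38.22, hammock 32.71, bear canister 23.62, binoculars 23.50 lead.
The ratio ordering already packs tightly: hammock + climbing harness + cook set, 19 kg, 642.
Nothing else feasible within 19 kg beats 642.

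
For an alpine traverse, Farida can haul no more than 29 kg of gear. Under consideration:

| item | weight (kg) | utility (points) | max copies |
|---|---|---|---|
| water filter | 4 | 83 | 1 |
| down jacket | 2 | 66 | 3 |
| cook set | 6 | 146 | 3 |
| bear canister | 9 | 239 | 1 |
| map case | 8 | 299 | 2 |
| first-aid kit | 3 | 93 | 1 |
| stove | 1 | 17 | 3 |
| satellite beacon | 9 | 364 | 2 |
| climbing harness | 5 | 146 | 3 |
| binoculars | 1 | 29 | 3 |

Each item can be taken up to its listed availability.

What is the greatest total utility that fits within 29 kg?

1122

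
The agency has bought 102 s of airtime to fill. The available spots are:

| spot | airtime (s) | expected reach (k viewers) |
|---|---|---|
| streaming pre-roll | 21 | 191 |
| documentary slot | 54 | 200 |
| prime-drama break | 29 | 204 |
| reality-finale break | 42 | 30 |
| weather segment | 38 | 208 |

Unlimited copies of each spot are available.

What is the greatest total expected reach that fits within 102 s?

Ranking by ratio (expected reach/s): streaming pre-roll 9.10, prime-drama break 7.03, weather segment 5.47.
A density-first pass picks 4×streaming pre-roll — 764 at 84 s.
The 42 s tied up in 2×streaming pre-roll is better spent on 2×prime-drama break — total rises to 790 (100 s).
Nothing else within 102 s beats 790.

790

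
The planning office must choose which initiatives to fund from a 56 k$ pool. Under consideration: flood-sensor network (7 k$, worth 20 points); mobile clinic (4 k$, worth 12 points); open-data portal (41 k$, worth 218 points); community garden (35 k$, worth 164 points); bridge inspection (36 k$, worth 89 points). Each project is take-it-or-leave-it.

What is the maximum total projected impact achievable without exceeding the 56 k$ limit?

Best packing: flood-sensor network + mobile clinic + open-data portal — 52 k$, 250 total.

250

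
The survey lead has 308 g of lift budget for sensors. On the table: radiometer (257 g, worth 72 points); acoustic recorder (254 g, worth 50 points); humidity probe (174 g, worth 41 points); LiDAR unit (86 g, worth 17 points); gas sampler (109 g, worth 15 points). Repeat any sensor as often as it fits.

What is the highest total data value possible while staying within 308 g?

Radiometer uses 257 of the 308 g and totals 72.

72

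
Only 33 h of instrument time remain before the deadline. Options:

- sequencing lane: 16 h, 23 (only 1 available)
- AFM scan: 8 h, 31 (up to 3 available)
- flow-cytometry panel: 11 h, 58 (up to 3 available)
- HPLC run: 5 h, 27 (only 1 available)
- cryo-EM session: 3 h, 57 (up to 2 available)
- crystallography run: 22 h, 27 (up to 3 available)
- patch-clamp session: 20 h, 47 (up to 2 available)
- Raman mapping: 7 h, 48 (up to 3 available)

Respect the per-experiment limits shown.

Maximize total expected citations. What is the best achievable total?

285

Ranking by ratio (expected citations/h): cryo-EM session 19.00, Raman mapping 6.86, HPLC run 5.40.
Taking HPLC run + 2×cryo-EM session + 3×Raman mapping: 32 h used, 285 in expected citations.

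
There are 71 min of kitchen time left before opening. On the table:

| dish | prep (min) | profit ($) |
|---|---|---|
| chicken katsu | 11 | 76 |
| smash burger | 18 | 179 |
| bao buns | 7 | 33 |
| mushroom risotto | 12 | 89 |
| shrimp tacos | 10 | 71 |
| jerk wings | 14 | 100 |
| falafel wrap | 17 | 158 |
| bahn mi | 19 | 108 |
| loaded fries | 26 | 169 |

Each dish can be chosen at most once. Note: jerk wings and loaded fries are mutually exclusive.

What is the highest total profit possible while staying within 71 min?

597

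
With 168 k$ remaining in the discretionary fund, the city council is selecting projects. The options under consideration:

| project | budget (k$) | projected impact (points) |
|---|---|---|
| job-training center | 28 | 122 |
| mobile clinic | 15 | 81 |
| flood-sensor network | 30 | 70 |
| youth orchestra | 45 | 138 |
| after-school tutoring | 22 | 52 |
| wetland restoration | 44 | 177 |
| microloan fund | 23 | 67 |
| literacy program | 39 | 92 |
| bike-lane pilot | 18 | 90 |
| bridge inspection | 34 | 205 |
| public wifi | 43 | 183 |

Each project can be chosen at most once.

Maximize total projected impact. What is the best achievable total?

The ratio heuristic lands on job-training center + mobile clinic + microloan fund + bike-lane pilot + bridge inspection + public wifi (748) but leaves 7 k$ idle.
Dropping mobile clinic and microloan fund frees 38 k$; slotting in wetland restoration (44 k$) lifts the total to 777 at 167 k$.
An exhaustive check of the 2048 subsets confirms 777.

777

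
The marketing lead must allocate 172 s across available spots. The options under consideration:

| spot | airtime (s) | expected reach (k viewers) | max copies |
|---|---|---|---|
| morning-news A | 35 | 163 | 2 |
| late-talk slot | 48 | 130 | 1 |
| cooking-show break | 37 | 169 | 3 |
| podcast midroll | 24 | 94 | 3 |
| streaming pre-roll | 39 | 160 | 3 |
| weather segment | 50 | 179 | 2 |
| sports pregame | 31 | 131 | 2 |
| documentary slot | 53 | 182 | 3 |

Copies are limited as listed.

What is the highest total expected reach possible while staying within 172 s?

764

By expected reach per s: morning-news A 4.66, cooking-show break 4.57, sports pregame 4.23 lead.
Taking the top-ratio spots first gives 2×morning-news A + 2×cooking-show break + podcast midroll for 758 (168 s).
Replace morning-news A with cooking-show break: the trade gains 6 net, giving 764 at 170 s.
Every other selection either busts 172 s or exceeds an availability limit or fails to beat 764.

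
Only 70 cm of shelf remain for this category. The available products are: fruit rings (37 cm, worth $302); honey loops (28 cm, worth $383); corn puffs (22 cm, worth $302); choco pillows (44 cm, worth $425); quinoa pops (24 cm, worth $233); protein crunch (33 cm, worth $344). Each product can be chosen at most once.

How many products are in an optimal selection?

Best achievable weekly sales is 727.
For example corn puffs + choco pillows achieves it, using 66 cm.
Every optimal selection uses 2 products.

2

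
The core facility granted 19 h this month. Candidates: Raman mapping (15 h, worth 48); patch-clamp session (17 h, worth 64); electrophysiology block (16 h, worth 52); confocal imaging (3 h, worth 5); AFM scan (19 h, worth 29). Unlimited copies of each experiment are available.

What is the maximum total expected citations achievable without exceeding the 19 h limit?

Density check — patch-clamp session 3.76, electrophysiology block 3.25, Raman mapping 3.20, confocal imaging 1.67 are the best per h.
Taking patch-clamp session: 17 h used, 64 in expected citations.
No other feasible combination exceeds 64.

64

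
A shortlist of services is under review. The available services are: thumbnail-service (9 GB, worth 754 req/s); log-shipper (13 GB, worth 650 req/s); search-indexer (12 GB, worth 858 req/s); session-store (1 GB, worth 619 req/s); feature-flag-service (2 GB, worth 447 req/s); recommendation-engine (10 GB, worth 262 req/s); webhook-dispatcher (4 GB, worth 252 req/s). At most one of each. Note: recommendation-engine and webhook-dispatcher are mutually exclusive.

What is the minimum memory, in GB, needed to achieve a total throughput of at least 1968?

Look for the lowest-memory combination reaching 1968.
Taking thumbnail-service + session-store + feature-flag-service + webhook-dispatcher gives 2072 (≥ 1968) for 16 GB.
Below 16 GB the best achievable stays under 1968.

16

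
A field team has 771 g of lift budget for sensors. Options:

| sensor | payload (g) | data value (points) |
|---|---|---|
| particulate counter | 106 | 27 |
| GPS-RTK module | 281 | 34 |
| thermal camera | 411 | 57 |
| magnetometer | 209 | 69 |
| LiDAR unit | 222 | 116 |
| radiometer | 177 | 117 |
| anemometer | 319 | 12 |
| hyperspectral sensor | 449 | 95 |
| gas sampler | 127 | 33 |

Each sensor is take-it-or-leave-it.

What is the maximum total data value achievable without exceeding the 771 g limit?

335

Best packing: magnetometer + LiDAR unit + radiometer + gas sampler — 735 g, 335 total.
The spare 36 g is too small for any remaining sensor, and no exchange beats 335.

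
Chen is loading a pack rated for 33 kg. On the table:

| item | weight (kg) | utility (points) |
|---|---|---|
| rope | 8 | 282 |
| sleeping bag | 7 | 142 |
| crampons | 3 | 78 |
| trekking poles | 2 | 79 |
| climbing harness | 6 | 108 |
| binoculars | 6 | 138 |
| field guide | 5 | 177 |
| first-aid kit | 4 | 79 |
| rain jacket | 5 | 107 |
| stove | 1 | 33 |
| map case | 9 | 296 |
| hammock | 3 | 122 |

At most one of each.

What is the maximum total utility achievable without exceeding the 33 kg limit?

1096

The ratio heuristic lands on rope + crampons + trekking poles + field guide + stove + map case + hammock (1067) but leaves 2 kg idle.
Dropping crampons frees 3 kg; slotting in rain jacket (5 kg) lifts the total to 1096 at 33 kg.
An exhaustive check of the 4096 subsets confirms 1096.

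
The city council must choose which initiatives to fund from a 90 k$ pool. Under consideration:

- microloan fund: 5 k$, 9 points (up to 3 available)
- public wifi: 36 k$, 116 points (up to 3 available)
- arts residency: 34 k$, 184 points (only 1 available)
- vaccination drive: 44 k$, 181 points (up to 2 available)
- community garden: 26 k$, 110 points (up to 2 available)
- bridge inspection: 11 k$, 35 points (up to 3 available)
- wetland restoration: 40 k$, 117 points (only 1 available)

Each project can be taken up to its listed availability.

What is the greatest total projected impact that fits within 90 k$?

The ratio ordering already packs tightly: arts residency + 2×community garden, 86 k$, 404.

404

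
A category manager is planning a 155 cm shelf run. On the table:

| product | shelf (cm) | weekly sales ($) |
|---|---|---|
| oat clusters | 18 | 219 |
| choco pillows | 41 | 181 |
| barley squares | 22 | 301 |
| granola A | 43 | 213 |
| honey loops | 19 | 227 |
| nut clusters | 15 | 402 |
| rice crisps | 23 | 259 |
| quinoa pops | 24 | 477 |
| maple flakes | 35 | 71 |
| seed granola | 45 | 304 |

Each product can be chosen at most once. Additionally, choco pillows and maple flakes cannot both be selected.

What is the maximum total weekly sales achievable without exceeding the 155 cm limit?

1970

The ratio heuristic lands on oat clusters + barley squares + honey loops + nut clusters + rice crisps + quinoa pops (1885) but leaves 34 cm idle.
The 18 cm tied up in oat clusters is better spent on seed granola — total rises to 1970 (148 cm).
Next best is oat clusters + barley squares + nut clusters + rice crisps + quinoa pops + seed granola at 1962 (147 cm) — short by 8.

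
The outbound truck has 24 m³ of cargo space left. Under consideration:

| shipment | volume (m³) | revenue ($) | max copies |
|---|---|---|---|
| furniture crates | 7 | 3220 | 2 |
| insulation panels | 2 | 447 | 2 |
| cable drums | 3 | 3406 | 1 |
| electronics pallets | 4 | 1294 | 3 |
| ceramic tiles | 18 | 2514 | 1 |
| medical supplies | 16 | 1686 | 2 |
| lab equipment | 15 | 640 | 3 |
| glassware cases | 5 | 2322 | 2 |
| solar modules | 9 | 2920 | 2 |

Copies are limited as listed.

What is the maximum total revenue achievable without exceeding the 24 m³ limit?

12615

Density check — cable drums 1135.33, glassware cases 464.40, furniture crates 460.00, solar modules 324.44 are the best per m³.
A density-first pass picks furniture crates + cable drums + electronics pallets + 2×glassware cases — 12564 at 24 m³.
Replace electronics pallets and glassware cases with furniture crates + insulation panels: the trade gains 51 net, giving 12615 at 24 m³.
No other feasible combination exceeds 12615.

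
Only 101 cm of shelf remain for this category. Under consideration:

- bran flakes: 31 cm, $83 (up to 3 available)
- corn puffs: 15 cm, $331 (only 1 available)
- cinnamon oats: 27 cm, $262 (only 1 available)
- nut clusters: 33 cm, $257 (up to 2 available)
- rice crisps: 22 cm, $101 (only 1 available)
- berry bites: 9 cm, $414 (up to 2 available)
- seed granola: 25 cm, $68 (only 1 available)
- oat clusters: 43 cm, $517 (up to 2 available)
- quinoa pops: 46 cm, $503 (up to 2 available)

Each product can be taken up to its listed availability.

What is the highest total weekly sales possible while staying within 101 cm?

Taking corn puffs + rice crisps + 2×berry bites + oat clusters: 98 cm used, 1777 in weekly sales.
Nothing else within 101 cm beats 1777.

1777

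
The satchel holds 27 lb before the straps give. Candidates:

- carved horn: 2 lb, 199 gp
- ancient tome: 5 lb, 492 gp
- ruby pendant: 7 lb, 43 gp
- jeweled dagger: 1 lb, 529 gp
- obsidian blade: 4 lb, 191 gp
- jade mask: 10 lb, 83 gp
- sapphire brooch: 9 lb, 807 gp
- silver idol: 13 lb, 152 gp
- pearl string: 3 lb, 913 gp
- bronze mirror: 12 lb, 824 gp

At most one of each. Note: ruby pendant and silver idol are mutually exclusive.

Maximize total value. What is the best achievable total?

3272

Density check — jeweled dagger 529.00, pearl string 304.33, carved horn 99.50, ancient tome 98.40 are the best per lb.
A density-first pass picks carved horn + ancient tome + jeweled dagger + obsidian blade + sapphire brooch + pearl string — 3131 at 24 lb.
Dropping ancient tome and obsidian blade frees 9 lb; slotting in bronze mirror (12 lb) lifts the total to 3272 at 27 lb.
Every other selection either busts 27 lb or breaks a pairing rule or fails to beat 3272.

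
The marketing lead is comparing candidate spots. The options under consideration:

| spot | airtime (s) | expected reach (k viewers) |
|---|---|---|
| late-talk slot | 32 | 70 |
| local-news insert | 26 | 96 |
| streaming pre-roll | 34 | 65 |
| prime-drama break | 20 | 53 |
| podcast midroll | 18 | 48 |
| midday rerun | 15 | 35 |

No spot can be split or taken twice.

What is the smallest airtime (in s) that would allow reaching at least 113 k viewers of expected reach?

41

Minimise s subject to total expected reach ≥ 113.
Taking local-news insert + midday rerun gives 131 (≥ 113) for 41 s.
No combination under 41 s hits 113.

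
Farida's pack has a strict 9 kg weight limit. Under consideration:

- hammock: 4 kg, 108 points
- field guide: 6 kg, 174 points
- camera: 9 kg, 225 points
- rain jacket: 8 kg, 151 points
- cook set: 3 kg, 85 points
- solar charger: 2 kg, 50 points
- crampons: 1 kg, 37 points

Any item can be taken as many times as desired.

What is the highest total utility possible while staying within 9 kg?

333

Ranking by ratio (utility/kg): crampons 37.00, field guide 29.00, cook set 28.33.
9×crampons uses 9 of the 9 kg and totals 333.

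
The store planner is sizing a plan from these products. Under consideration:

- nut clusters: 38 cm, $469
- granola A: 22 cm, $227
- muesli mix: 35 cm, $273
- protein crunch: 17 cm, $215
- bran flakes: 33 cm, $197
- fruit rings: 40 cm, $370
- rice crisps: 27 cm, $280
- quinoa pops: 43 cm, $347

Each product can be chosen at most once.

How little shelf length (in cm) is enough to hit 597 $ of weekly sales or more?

Minimise cm subject to total weekly sales ≥ 597.
Taking nut clusters + protein crunch gives 684 (≥ 597) for 55 cm.
No combination under 55 cm hits 597.

55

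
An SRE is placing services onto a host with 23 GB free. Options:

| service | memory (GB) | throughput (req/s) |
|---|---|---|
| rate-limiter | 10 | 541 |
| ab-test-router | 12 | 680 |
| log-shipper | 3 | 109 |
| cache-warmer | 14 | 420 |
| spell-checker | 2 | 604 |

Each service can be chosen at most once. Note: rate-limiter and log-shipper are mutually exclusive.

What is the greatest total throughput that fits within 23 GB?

By throughput per GB: spell-checker 302.00, ab-test-router 56.67, rate-limiter 54.10, log-shipper 36.33 lead.
Taking ab-test-router + log-shipper + spell-checker: 17 GB used, 1393 in throughput.
An exhaustive check of the 32 subsets confirms 1393.

1393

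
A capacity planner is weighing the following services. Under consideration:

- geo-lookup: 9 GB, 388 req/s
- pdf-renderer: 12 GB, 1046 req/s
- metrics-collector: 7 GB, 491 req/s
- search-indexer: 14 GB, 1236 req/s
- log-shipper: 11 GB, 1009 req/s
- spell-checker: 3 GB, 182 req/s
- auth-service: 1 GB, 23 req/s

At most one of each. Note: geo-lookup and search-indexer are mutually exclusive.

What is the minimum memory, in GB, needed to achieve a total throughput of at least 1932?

Minimise GB subject to total throughput ≥ 1932.
pdf-renderer + log-shipper: 2055 throughput at 23 GB.
Any bundle with less than 23 GB falls short of 1932.

23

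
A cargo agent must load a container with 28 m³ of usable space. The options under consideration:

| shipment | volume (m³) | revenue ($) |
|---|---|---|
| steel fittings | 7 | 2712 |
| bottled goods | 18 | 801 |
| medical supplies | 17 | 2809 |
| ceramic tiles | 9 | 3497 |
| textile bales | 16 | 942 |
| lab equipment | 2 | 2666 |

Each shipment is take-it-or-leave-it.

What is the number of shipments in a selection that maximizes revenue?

The maximum revenue within 28 m³ is 8972.
medical supplies + ceramic tiles + lab equipment hits 8972 at 28 m³.
Every optimal selection uses 3 shipments.

3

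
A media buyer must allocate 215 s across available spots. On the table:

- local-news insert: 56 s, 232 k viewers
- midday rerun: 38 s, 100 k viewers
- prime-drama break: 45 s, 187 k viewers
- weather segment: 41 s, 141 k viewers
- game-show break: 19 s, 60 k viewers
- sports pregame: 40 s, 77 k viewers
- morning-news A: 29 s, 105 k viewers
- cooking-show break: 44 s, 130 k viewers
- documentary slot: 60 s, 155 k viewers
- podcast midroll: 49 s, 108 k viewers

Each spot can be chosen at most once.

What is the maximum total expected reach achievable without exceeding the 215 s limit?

Density check — prime-drama break 4.16, local-news insert 4.14, morning-news A 3.62, weather segment 3.44 are the best per s.
Greedy by ratio would take local-news insert + prime-drama break + weather segment + game-show break + morning-news A: 190 s used, total 725.
Dropping game-show break frees 19 s; slotting in cooking-show break (44 s) lifts the total to 795 at 215 s.

795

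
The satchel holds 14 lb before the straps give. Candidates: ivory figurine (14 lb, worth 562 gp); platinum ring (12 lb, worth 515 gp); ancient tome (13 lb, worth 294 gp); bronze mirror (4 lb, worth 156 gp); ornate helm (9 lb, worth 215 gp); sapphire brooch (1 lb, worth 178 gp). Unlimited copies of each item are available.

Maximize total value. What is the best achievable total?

14×sapphire brooch uses 14 of the 14 lb and totals 2492.
Nothing else within 14 lb beats 2492.

2492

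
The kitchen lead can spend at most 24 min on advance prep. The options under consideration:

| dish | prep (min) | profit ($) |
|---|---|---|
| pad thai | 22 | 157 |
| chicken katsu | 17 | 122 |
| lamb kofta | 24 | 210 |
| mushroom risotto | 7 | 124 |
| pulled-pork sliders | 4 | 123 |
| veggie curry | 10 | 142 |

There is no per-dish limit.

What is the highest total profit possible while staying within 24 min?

Taking 6×pulled-pork sliders: 24 min used, 738 in profit.
That's the maximum — no swap from here does better than 738.

738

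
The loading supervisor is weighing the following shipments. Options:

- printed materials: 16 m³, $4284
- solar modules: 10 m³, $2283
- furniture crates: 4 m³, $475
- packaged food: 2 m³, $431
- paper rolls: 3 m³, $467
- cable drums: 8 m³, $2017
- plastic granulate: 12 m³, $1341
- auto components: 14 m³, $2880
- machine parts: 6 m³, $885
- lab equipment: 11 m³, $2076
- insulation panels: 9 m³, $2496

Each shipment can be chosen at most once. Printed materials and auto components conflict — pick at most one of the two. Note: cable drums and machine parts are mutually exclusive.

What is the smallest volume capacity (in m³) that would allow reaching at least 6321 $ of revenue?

25

Need the lightest bundle worth ≥ 6321.
printed materials + insulation panels reaches 6780 using 25 m³.
Below 25 m³ the best achievable stays under 6321.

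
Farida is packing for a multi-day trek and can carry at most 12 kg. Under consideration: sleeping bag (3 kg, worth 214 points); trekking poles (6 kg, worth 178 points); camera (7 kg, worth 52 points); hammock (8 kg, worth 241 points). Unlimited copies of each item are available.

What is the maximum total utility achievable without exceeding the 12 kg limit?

Best packing: 4×sleeping bag — 12 kg, 856 total.
That's the maximum — no swap from here does better than 856.

856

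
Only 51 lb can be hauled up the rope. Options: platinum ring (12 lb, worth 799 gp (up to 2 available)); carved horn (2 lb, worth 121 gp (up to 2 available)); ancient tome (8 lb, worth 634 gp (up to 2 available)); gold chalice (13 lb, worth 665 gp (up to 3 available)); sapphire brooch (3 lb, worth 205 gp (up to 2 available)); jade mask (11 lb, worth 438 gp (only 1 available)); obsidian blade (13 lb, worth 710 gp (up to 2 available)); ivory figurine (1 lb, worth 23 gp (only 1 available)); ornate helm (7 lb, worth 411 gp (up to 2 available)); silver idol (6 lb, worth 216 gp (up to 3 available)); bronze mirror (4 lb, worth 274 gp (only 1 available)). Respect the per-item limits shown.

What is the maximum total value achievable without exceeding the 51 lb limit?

3587

A density-first pass picks 2×platinum ring + 2×ancient tome + 2×sapphire brooch + ivory figurine + bronze mirror — 3573 at 51 lb.
Replace sapphire brooch and ivory figurine with 2×carved horn: the trade gains 14 net, giving 3587 at 51 lb.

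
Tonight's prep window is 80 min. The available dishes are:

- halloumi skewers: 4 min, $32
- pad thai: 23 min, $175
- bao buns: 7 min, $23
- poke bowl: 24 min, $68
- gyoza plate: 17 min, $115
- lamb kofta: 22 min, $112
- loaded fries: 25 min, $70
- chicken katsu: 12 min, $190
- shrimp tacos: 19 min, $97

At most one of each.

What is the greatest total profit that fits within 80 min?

The ratio heuristic lands on halloumi skewers + pad thai + gyoza plate + chicken katsu + shrimp tacos (609) but leaves 5 min idle.
Replace shrimp tacos with lamb kofta: the trade gains 15 net, giving 624 at 78 min.
Runner-up halloumi skewers + pad thai + gyoza plate + chicken katsu + shrimp tacos tops out at 609.

624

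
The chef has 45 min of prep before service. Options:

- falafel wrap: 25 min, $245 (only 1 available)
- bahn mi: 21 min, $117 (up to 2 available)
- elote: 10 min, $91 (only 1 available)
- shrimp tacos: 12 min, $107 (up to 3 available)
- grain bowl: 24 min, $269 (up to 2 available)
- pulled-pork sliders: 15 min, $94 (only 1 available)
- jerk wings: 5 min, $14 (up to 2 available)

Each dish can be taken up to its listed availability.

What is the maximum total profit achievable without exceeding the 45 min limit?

390

A density-first pass picks elote + grain bowl + 2×jerk wings — 388 at 44 min.
Dropping elote and jerk wings frees 15 min; slotting in shrimp tacos (12 min) lifts the total to 390 at 41 min.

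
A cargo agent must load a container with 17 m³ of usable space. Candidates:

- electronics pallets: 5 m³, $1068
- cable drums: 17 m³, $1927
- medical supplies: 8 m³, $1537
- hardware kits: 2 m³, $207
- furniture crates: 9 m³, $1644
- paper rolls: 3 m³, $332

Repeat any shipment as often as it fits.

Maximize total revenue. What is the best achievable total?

3411

Taking 3×electronics pallets + hardware kits: 17 m³ used, 3411 in revenue.
Nothing else within 17 m³ beats 3411.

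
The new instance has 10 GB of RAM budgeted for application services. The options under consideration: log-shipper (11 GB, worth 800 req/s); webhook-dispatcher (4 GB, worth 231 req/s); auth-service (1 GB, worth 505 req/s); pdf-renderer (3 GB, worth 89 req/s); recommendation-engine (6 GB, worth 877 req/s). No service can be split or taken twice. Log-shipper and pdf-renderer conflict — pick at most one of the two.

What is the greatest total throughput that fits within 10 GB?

1471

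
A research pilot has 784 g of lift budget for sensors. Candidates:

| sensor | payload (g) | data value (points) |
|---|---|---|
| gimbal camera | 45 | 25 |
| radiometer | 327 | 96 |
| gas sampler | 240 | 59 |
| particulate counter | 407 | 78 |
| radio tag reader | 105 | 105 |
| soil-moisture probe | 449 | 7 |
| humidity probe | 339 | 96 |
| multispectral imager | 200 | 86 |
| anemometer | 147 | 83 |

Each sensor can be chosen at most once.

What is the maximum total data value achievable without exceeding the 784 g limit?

Density check — radio tag reader 1.00, anemometer 0.56, gimbal camera 0.56 are the best per g.
A density-first pass picks gimbal camera + gas sampler + radio tag reader + multispectral imager + anemometer — 358 at 737 g.
Replace gimbal camera and gas sampler with radiometer: the trade gains 12 net, giving 370 at 779 g.

370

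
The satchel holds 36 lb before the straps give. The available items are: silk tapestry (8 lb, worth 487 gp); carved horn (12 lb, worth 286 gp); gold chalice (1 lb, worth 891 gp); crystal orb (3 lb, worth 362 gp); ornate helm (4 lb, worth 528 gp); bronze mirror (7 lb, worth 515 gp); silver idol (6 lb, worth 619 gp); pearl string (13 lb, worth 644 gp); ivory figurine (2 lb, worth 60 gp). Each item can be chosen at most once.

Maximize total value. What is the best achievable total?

3619

Filling by ratio: silk tapestry + gold chalice + crystal orb + ornate helm + bronze mirror + silver idol + ivory figurine for 3462, with 5 lb left unused.
The 8 lb tied up in silk tapestry is better spent on pearl string — total rises to 3619 (36 lb).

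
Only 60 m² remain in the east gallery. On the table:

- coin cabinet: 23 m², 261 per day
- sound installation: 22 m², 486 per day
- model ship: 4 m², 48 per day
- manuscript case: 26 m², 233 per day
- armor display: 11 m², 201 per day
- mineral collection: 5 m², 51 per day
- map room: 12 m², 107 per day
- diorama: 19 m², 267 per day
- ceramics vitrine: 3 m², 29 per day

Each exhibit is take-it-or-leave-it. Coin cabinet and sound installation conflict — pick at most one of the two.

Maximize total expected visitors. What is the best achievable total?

1034

Taking the top-ratio exhibits first gives sound installation + model ship + armor display + diorama + ceramics vitrine for 1031 (59 m²).
Replace model ship with mineral collection: the trade gains 3 net, giving 1034 at 60 m².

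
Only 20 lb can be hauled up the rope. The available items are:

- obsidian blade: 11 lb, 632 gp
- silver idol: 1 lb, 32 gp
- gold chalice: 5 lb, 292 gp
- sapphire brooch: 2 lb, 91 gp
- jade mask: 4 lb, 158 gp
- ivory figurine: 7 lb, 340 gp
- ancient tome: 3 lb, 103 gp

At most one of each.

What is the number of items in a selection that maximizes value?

3

Best achievable value is 1082.
obsidian blade + gold chalice + jade mask hits 1082 at 20 lb.
All optima have 3 items.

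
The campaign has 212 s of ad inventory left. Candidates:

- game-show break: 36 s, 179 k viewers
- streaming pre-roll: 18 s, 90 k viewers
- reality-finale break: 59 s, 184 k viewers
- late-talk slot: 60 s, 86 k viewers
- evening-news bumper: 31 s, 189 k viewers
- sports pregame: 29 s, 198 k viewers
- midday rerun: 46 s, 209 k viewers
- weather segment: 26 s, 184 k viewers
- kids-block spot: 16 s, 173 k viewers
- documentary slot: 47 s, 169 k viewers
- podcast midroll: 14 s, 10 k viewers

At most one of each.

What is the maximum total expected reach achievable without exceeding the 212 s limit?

The ratio ordering already packs tightly: game-show break + streaming pre-roll + evening-news bumper + sports pregame + midday rerun + weather segment + kids-block spot, 202 s, 1222.
Runner-up game-show break + streaming pre-roll + evening-news bumper + sports pregame + weather segment + kids-block spot + documentary slot tops out at 1182.

1222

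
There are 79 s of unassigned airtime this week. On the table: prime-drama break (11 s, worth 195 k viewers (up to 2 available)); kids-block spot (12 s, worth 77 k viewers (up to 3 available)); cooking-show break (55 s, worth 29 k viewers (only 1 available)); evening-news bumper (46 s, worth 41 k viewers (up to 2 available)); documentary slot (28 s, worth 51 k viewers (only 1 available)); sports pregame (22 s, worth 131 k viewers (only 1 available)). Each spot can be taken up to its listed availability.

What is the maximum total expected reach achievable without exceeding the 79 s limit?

675

By expected reach per s: prime-drama break 17.73, kids-block spot 6.42, sports pregame 5.95, documentary slot 1.82 lead.
Greedy by ratio would take 2×prime-drama break + 3×kids-block spot: 58 s used, total 621.
The 12 s tied up in kids-block spot is better spent on sports pregame — total rises to 675 (68 s).
No other feasible combination exceeds 675.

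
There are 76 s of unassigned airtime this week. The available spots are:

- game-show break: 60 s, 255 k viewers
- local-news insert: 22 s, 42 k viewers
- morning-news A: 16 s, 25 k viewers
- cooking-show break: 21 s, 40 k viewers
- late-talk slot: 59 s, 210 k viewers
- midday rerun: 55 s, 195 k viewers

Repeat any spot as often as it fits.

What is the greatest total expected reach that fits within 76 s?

Ranking by ratio (expected reach/s): game-show break 4.25, late-talk slot 3.56, midday rerun 3.55, local-news insert 1.91.
Taking game-show break + morning-news A: 76 s used, 280 in expected reach.
No other feasible combination exceeds 280.

280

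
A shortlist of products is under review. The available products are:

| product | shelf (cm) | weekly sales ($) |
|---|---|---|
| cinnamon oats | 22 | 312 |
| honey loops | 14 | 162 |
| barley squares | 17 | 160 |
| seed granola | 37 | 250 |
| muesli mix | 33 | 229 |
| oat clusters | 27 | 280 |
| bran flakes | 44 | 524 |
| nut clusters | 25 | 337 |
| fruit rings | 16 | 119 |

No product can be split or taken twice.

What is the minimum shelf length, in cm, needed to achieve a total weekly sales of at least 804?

61

Minimise cm subject to total weekly sales ≥ 804.
cinnamon oats + honey loops + nut clusters: 811 weekly sales at 61 cm.
No combination under 61 cm hits 804.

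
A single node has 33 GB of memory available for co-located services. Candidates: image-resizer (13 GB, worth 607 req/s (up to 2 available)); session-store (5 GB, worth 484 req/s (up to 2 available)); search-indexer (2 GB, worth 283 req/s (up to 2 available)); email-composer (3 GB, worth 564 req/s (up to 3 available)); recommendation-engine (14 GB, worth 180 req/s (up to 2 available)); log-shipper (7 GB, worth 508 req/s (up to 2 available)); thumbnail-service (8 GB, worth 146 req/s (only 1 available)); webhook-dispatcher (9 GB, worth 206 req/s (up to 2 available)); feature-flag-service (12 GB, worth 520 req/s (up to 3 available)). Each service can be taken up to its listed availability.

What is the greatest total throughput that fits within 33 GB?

3758

Density check — email-composer 188.00, search-indexer 141.50, session-store 96.80 are the best per GB.
Taking the top-ratio services first gives 2×session-store + 2×search-indexer + 3×email-composer + log-shipper for 3734 (30 GB).
Dropping session-store frees 5 GB; slotting in log-shipper (7 GB) lifts the total to 3758 at 32 GB.
Nothing else within 33 GB beats 3758.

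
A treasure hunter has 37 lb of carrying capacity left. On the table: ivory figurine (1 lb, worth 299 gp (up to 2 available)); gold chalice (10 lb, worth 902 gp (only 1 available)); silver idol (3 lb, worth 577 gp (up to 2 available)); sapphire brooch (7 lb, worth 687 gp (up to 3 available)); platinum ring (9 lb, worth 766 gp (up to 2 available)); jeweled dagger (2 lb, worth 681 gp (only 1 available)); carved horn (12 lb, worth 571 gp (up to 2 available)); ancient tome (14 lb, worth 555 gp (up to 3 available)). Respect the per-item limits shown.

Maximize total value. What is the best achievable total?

4788

Ranking by ratio (value/lb): jeweled dagger 340.50, ivory figurine 299.00, silver idol 192.33, sapphire brooch 98.14.
The ratio heuristic lands on 2×ivory figurine + 2×silver idol + 3×sapphire brooch + jeweled dagger (4494) but leaves 6 lb idle.
Dropping 2×sapphire brooch frees 14 lb; slotting in gold chalice + platinum ring (19 lb) lifts the total to 4788 at 36 lb.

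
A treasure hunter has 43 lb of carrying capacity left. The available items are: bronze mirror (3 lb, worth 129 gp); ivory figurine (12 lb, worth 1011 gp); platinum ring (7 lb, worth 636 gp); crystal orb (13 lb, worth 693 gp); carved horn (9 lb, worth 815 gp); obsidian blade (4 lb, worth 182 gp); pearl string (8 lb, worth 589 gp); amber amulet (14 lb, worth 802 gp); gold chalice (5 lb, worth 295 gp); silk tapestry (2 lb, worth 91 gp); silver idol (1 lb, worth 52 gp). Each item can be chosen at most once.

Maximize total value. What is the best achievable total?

3437

Density check — platinum ring 90.86, carved horn 90.56, ivory figurine 84.25 are the best per lb.
A density-first pass picks ivory figurine + platinum ring + carved horn + pearl string + gold chalice + silver idol — 3398 at 42 lb.
The 1 lb tied up in silver idol is better spent on silk tapestry — total rises to 3437 (43 lb).
Runner-up ivory figurine + platinum ring + carved horn + pearl string + gold chalice + silver idol tops out at 3398.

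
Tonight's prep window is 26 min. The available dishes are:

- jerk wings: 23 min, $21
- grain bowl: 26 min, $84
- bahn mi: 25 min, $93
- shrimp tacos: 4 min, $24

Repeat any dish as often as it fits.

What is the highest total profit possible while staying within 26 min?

Density check — shrimp tacos 6.00, bahn mi 3.72, grain bowl 3.23 are the best per min.
Taking 6×shrimp tacos: 24 min used, 144 in profit.
Every other selection either busts 26 min or fails to beat 144.

144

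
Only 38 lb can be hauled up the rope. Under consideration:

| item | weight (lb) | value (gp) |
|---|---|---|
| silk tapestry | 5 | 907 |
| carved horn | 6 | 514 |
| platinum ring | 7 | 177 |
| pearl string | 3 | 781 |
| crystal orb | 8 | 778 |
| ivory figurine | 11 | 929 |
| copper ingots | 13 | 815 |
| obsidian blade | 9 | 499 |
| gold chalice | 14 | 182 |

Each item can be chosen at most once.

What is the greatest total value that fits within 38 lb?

Taking the top-ratio items first gives silk tapestry + carved horn + pearl string + crystal orb + ivory figurine for 3909 (33 lb).
Replace crystal orb with copper ingots: the trade gains 37 net, giving 3946 at 38 lb.
That's the maximum — no swap from here does better than 3946.

3946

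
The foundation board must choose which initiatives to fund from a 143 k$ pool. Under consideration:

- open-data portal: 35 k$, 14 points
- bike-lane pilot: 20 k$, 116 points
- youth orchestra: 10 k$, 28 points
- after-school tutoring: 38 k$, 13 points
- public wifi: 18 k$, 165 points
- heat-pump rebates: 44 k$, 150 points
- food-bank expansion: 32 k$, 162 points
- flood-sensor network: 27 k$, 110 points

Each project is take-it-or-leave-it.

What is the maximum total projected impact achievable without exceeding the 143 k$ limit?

703

The ratio ordering already packs tightly: bike-lane pilot + public wifi + heat-pump rebates + food-bank expansion + flood-sensor network, 141 k$, 703.
An exhaustive check of the 256 subsets confirms 703.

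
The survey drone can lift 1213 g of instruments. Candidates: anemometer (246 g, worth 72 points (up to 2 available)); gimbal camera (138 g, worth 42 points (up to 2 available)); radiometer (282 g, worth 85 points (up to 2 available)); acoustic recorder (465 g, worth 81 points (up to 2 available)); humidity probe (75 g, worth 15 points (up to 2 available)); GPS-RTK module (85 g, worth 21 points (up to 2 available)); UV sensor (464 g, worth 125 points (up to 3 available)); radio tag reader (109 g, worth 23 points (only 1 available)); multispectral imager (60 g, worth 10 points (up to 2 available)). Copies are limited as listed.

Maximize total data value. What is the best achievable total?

356

Filling by ratio: anemometer + 2×gimbal camera + 2×radiometer + GPS-RTK module for 347, with 42 g left unused.
Replace gimbal camera and GPS-RTK module with anemometer: the trade gains 9 net, giving 356 at 1194 g.
The spare 19 g is too small for any remaining sensor, and no exchange beats 356.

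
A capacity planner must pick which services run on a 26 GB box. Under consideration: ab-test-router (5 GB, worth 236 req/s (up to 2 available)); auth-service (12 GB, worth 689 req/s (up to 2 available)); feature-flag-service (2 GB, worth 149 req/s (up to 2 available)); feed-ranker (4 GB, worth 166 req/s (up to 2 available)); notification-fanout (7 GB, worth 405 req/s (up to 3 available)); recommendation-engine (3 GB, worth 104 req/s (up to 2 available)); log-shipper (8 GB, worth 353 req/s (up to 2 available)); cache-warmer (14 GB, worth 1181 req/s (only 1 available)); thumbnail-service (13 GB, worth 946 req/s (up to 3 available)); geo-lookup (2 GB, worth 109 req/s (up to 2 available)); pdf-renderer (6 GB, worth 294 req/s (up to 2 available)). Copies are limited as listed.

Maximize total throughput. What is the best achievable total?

1892

Density check — cache-warmer 84.36, feature-flag-service 74.50, thumbnail-service 72.77 are the best per GB.
The ratio heuristic lands on 2×feature-flag-service + notification-fanout + cache-warmer (1884) but leaves 1 GB idle.
Replace 2×feature-flag-service and notification-fanout and cache-warmer with 2×thumbnail-service: the trade gains 8 net, giving 1892 at 26 GB.
Nothing else within 26 GB beats 1892.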